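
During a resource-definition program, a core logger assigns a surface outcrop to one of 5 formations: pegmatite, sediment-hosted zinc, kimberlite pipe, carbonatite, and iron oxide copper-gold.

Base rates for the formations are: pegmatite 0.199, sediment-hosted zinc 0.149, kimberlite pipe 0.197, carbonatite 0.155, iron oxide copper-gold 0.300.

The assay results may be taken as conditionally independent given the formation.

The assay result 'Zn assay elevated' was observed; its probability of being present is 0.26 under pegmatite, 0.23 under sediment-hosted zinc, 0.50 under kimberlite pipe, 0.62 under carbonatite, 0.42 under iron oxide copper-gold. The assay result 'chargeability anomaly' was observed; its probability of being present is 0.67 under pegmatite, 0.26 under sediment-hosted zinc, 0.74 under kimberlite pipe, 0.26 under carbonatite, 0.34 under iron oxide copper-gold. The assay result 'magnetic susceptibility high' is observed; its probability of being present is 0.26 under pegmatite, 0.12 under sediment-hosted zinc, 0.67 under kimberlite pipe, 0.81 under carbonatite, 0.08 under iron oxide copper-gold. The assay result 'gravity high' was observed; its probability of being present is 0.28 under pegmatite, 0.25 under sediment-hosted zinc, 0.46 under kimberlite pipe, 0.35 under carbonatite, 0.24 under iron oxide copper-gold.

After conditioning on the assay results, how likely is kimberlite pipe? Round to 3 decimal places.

0.677

By Bayes' rule with conditional independence, the unnormalized weight for each hypothesis is prior × ∏ likelihoods:
  pegmatite: 0.199 × 0.26 × 0.67 × 0.26 × 0.28 = 0.0025237
  sediment-hosted zinc: 0.149 × 0.23 × 0.26 × 0.12 × 0.25 = 0.00026731
  kimberlite pipe: 0.197 × 0.50 × 0.74 × 0.67 × 0.46 = 0.022465
  carbonatite: 0.155 × 0.62 × 0.26 × 0.81 × 0.35 = 0.0070835
  iron oxide copper-gold: 0.300 × 0.42 × 0.34 × 0.08 × 0.24 = 0.00082253
Normalizing constant Z = 0.0025237 + 0.00026731 + 0.022465 + 0.0070835 + 0.00082253 = 0.033162.
P(kimberlite pipe | evidence) = 0.022465 / 0.033162 ≈ 0.677.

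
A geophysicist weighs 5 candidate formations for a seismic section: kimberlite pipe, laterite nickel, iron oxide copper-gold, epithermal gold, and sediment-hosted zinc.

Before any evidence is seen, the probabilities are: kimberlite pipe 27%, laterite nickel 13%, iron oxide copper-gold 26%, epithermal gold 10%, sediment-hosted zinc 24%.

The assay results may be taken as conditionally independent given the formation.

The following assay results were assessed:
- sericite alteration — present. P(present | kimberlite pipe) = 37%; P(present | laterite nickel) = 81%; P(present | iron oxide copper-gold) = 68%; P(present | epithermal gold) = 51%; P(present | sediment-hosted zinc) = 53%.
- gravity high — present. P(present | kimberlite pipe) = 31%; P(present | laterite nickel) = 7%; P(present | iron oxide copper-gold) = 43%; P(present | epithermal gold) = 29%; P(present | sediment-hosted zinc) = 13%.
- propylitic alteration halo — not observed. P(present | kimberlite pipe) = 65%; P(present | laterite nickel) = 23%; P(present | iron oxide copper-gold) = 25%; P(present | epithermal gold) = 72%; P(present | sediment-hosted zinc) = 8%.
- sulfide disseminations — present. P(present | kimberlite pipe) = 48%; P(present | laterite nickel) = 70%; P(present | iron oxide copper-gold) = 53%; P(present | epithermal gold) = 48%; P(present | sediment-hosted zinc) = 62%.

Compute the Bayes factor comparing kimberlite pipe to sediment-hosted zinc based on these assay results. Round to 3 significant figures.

Joint likelihood of the assay result pattern under each hypothesis (using 1 − P(present | H) for each absent assay result):
  kimberlite pipe: 0.37 × 0.31 × (1 − 0.65) × 0.48 = 0.01927
  sediment-hosted zinc: 0.53 × 0.13 × (1 − 0.08) × 0.62 = 0.039301
Bayes factor = 0.01927 / 0.039301 ≈ 0.490

0.490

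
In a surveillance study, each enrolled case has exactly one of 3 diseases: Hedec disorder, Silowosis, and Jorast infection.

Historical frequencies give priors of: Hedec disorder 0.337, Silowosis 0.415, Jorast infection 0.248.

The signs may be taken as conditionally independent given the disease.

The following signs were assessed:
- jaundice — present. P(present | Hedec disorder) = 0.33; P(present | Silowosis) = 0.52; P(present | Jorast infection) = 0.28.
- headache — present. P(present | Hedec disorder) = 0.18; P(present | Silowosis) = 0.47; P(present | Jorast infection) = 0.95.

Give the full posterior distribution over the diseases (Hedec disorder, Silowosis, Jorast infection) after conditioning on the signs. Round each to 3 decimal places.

0.107, 0.541, 0.352

For each hypothesis, the unnormalized posterior weight is prior × product of the sign likelihoods:
  Hedec disorder: 0.337 × 0.33 × 0.18 = 0.020018
  Silowosis: 0.415 × 0.52 × 0.47 = 0.10143
  Jorast infection: 0.248 × 0.28 × 0.95 = 0.065968
Marginal likelihood of the evidence = 0.18741.
P(Hedec disorder | evidence) = 0.020018 / 0.18741 ≈ 0.107
P(Silowosis | evidence) = 0.10143 / 0.18741 ≈ 0.541
P(Jorast infection | evidence) = 0.065968 / 0.18741 ≈ 0.352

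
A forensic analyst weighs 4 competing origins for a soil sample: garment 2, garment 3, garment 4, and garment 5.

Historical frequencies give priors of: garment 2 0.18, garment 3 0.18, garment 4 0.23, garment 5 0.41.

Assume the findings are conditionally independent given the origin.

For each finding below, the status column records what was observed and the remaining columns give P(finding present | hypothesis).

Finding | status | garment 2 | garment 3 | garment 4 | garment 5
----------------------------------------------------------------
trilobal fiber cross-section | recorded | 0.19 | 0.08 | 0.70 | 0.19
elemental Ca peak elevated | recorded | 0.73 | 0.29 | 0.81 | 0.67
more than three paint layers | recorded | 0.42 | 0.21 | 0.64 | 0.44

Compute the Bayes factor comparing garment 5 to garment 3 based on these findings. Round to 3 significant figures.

11.5

The Bayes factor is the ratio of the joint likelihoods of the evidence pattern under the two hypotheses.
  garment 5: 0.19 × 0.67 × 0.44 = 0.056012
  garment 3: 0.08 × 0.29 × 0.21 = 0.004872
Bayes factor = 0.056012 / 0.004872 ≈ 11.5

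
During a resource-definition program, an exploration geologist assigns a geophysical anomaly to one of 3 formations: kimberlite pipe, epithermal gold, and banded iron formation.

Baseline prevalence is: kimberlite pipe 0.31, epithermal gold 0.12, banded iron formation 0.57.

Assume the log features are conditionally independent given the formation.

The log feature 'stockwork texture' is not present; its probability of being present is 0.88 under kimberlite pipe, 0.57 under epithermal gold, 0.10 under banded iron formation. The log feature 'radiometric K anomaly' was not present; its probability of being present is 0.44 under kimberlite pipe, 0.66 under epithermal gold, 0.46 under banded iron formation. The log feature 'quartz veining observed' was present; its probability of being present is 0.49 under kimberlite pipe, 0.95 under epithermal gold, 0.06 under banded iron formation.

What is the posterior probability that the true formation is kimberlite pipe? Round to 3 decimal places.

By Bayes' rule with conditional independence, the unnormalized weight for each hypothesis is prior × ∏ likelihoods (using 1 − P(present | H) for each absent log feature):
  kimberlite pipe: 0.31 × (1 − 0.88) × (1 − 0.44) × 0.49 = 0.010208
  epithermal gold: 0.12 × (1 − 0.57) × (1 − 0.66) × 0.95 = 0.016667
  banded iron formation: 0.57 × (1 − 0.10) × (1 − 0.46) × 0.06 = 0.016621
Marginal likelihood of the evidence = 0.043496.
P(kimberlite pipe | evidence) = 0.010208 / 0.043496 ≈ 0.235.

0.235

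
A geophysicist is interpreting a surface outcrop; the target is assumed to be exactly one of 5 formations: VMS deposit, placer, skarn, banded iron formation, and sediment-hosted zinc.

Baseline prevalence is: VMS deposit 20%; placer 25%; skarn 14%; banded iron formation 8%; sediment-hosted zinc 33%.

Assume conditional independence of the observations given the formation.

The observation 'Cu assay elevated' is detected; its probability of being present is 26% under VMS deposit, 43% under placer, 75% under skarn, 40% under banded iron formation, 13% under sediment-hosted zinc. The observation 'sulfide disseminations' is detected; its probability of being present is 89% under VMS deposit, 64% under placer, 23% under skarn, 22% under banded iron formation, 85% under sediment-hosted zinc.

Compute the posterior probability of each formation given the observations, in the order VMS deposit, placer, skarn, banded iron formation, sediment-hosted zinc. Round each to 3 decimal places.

0.253, 0.377, 0.132, 0.039, 0.200

By Bayes' rule with conditional independence, the unnormalized weight for each hypothesis is prior × ∏ likelihoods:
  VMS deposit: 0.20 × 0.26 × 0.89 = 0.04628
  placer: 0.25 × 0.43 × 0.64 = 0.0688
  skarn: 0.14 × 0.75 × 0.23 = 0.02415
  banded iron formation: 0.08 × 0.40 × 0.22 = 0.00704
  sediment-hosted zinc: 0.33 × 0.13 × 0.85 = 0.036465
Normalizing constant Z = 0.04628 + 0.0688 + 0.02415 + 0.00704 + 0.036465 = 0.18274.
P(VMS deposit | evidence) = 0.04628 / 0.18274 ≈ 0.253
P(placer | evidence) = 0.0688 / 0.18274 ≈ 0.377
P(skarn | evidence) = 0.02415 / 0.18274 ≈ 0.132
P(banded iron formation | evidence) = 0.00704 / 0.18274 ≈ 0.039
P(sediment-hosted zinc | evidence) = 0.036465 / 0.18274 ≈ 0.200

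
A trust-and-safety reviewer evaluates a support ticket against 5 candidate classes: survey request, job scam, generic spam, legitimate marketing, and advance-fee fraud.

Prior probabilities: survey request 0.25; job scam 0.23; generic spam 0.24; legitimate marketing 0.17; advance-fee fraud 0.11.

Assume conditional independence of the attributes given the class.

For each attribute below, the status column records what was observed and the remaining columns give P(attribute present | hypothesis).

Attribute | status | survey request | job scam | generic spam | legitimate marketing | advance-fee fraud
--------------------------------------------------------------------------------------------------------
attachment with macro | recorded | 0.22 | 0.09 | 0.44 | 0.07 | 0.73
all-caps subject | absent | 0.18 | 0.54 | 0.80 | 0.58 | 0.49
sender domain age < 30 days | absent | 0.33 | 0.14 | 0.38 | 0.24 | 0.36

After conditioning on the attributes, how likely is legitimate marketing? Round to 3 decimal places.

For each hypothesis, the unnormalized posterior weight is prior × product of the attribute likelihoods (using 1 − P(present | H) for each absent attribute):
  survey request: 0.25 × 0.22 × (1 − 0.18) × (1 − 0.33) = 0.030217
  job scam: 0.23 × 0.09 × (1 − 0.54) × (1 − 0.14) = 0.0081889
  generic spam: 0.24 × 0.44 × (1 − 0.80) × (1 − 0.38) = 0.013094
  legitimate marketing: 0.17 × 0.07 × (1 − 0.58) × (1 − 0.24) = 0.0037985
  advance-fee fraud: 0.11 × 0.73 × (1 − 0.49) × (1 − 0.36) = 0.02621
The unnormalized weights sum to 0.081509.
P(legitimate marketing | evidence) = 0.0037985 / 0.081509 ≈ 0.047.

0.047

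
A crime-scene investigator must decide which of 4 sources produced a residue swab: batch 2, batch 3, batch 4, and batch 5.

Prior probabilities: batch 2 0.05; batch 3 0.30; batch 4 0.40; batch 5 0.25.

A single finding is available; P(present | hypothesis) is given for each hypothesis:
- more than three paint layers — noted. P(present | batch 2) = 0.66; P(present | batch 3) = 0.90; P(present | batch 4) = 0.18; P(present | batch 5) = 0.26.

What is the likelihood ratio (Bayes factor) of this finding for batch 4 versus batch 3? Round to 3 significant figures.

The Bayes factor is the ratio of the two likelihoods.
  batch 4: 0.18
  batch 3: 0.9
Bayes factor = 0.18 / 0.9 ≈ 0.200

0.200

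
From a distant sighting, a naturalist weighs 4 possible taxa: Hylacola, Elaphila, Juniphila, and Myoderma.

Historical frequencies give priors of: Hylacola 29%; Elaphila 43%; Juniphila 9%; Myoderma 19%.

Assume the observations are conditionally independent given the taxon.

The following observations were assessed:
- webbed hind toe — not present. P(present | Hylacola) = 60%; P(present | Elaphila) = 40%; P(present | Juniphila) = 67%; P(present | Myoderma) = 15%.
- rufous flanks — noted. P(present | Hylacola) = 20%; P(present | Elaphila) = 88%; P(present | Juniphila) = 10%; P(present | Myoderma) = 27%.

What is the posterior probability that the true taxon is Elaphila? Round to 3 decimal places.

By Bayes' rule with conditional independence, the unnormalized weight for each hypothesis is prior × ∏ likelihoods (using 1 − P(present | H) for each absent observation):
  Hylacola: 0.29 × (1 − 0.60) × 0.20 = 0.0232
  Elaphila: 0.43 × (1 − 0.40) × 0.88 = 0.22704
  Juniphila: 0.09 × (1 − 0.67) × 0.10 = 0.00297
  Myoderma: 0.19 × (1 − 0.15) × 0.27 = 0.043605
The unnormalized weights sum to 0.29681.
P(Elaphila | evidence) = 0.22704 / 0.29681 ≈ 0.765.

0.765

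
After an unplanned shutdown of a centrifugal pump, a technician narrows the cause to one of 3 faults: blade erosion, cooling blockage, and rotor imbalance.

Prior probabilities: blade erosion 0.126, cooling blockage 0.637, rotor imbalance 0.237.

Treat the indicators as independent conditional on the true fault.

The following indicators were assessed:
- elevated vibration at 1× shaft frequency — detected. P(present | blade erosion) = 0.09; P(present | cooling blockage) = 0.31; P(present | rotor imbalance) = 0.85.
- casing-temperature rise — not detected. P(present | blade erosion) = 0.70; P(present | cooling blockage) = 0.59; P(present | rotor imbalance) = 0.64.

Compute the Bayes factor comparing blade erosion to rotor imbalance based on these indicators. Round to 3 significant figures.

0.0882

Take the product of per-indicator likelihoods under each hypothesis (using 1 − P(present | H) for each absent indicator), then divide.
  blade erosion: 0.09 × (1 − 0.70) = 0.027
  rotor imbalance: 0.85 × (1 − 0.64) = 0.306
Bayes factor = 0.027 / 0.306 ≈ 0.0882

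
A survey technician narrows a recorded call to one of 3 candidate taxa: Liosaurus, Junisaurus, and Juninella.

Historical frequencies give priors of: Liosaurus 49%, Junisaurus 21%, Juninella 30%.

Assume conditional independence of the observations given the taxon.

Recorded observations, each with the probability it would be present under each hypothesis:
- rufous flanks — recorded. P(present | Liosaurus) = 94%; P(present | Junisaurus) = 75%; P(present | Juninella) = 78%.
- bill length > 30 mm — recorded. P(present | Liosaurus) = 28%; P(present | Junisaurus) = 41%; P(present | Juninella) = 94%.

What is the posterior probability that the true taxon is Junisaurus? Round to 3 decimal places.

0.156

By Bayes' rule with conditional independence, the unnormalized weight for each hypothesis is prior × ∏ likelihoods:
  Liosaurus: 0.49 × 0.94 × 0.28 = 0.12897
  Junisaurus: 0.21 × 0.75 × 0.41 = 0.064575
  Juninella: 0.30 × 0.78 × 0.94 = 0.21996
Marginal likelihood of the evidence = 0.4135.
P(Junisaurus | evidence) = 0.064575 / 0.4135 ≈ 0.156.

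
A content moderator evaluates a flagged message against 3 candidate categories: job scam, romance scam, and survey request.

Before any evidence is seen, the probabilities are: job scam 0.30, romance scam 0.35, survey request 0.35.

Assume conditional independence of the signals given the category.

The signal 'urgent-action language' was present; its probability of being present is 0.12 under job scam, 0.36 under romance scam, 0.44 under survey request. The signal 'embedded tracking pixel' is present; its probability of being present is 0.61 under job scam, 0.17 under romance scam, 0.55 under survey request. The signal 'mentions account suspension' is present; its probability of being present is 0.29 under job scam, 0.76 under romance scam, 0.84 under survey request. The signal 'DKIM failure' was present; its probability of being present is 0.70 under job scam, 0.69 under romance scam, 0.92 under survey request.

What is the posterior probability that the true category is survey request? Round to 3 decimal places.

For each hypothesis, the unnormalized posterior weight is prior × product of the signal likelihoods:
  job scam: 0.30 × 0.12 × 0.61 × 0.29 × 0.70 = 0.0044579
  romance scam: 0.35 × 0.36 × 0.17 × 0.76 × 0.69 = 0.011233
  survey request: 0.35 × 0.44 × 0.55 × 0.84 × 0.92 = 0.065456
Marginal likelihood of the evidence = 0.081147.
P(survey request | evidence) = 0.065456 / 0.081147 ≈ 0.807.

0.807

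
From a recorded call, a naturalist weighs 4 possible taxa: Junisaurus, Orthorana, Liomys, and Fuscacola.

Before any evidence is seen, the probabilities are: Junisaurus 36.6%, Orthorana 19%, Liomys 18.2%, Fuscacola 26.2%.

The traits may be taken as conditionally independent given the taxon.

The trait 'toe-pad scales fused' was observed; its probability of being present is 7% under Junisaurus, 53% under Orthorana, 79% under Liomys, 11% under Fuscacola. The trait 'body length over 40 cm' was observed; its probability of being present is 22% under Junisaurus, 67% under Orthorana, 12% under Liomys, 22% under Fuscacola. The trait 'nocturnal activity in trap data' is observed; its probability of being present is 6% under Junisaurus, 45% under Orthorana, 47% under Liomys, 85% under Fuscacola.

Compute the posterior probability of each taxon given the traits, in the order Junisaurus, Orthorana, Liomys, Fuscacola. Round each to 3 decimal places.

Multiply each prior by the joint likelihood of the trait pattern:
  Junisaurus: 0.366 × 0.07 × 0.22 × 0.06 = 0.00033818
  Orthorana: 0.190 × 0.53 × 0.67 × 0.45 = 0.030361
  Liomys: 0.182 × 0.79 × 0.12 × 0.47 = 0.0081092
  Fuscacola: 0.262 × 0.11 × 0.22 × 0.85 = 0.0053893
Normalizing constant Z = 0.00033818 + 0.030361 + 0.0081092 + 0.0053893 = 0.044198.
P(Junisaurus | evidence) = 0.00033818 / 0.044198 ≈ 0.008
P(Orthorana | evidence) = 0.030361 / 0.044198 ≈ 0.687
P(Liomys | evidence) = 0.0081092 / 0.044198 ≈ 0.183
P(Fuscacola | evidence) = 0.0053893 / 0.044198 ≈ 0.122

0.008, 0.687, 0.183, 0.122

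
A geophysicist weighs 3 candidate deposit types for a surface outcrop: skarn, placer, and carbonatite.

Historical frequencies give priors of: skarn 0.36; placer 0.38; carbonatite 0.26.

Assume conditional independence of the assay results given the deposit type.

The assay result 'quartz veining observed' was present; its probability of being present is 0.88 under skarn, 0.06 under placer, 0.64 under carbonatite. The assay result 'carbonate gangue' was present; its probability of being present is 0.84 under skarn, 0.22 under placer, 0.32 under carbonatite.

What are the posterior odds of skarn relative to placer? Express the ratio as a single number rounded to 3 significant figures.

Posterior odds equal prior odds times the likelihood ratio; only the two competing hypotheses matter.
  skarn: 0.36 × 0.88 × 0.84 = 0.26611
  placer: 0.38 × 0.06 × 0.22 = 0.005016
Odds(skarn : placer) = 0.26611 / 0.005016 ≈ 53.1.

53.1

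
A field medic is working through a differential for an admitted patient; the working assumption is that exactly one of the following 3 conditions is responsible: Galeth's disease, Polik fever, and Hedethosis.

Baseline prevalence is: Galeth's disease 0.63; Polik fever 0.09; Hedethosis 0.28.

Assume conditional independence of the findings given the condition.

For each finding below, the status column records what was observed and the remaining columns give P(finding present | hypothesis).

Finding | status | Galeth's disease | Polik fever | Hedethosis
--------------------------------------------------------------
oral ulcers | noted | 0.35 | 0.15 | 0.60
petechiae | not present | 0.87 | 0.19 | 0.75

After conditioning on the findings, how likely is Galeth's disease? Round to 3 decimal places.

For each hypothesis, the unnormalized posterior weight is prior × product of the finding likelihoods (using 1 − P(present | H) for each absent finding):
  Galeth's disease: 0.63 × 0.35 × (1 − 0.87) = 0.028665
  Polik fever: 0.09 × 0.15 × (1 − 0.19) = 0.010935
  Hedethosis: 0.28 × 0.60 × (1 − 0.75) = 0.042
Marginal likelihood of the evidence = 0.0816.
P(Galeth's disease | evidence) = 0.028665 / 0.0816 ≈ 0.351.

0.351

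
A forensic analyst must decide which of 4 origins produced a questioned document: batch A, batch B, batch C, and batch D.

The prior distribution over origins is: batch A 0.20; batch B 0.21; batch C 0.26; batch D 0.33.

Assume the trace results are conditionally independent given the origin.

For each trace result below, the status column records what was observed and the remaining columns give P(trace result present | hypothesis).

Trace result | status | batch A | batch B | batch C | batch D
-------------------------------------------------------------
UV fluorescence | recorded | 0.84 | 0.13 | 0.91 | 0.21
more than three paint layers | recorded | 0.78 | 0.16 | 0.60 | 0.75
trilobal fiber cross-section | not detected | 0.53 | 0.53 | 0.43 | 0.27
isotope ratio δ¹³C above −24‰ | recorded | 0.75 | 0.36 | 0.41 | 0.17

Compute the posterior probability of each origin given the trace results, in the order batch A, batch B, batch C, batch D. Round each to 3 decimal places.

For each hypothesis, the unnormalized posterior weight is prior × product of the trace result likelihoods (using 1 − P(present | H) for each absent trace result):
  batch A: 0.20 × 0.84 × 0.78 × (1 − 0.53) × 0.75 = 0.046192
  batch B: 0.21 × 0.13 × 0.16 × (1 − 0.53) × 0.36 = 0.00073907
  batch C: 0.26 × 0.91 × 0.60 × (1 − 0.43) × 0.41 = 0.033176
  batch D: 0.33 × 0.21 × 0.75 × (1 − 0.27) × 0.17 = 0.0064501
Normalizing constant Z = 0.046192 + 0.00073907 + 0.033176 + 0.0064501 = 0.086557.
P(batch A | evidence) = 0.046192 / 0.086557 ≈ 0.534
P(batch B | evidence) = 0.00073907 / 0.086557 ≈ 0.009
P(batch C | evidence) = 0.033176 / 0.086557 ≈ 0.383
P(batch D | evidence) = 0.0064501 / 0.086557 ≈ 0.075

0.534, 0.009, 0.383, 0.075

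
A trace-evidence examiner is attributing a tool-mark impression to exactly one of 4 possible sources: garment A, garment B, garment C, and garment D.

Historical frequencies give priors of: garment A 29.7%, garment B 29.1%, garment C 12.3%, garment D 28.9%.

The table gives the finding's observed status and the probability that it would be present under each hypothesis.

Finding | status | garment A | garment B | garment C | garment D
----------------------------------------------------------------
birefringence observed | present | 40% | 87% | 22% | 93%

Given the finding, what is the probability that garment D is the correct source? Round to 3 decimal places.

0.402

Multiply each prior by the likelihood of the finding:
  garment A: 0.297 × 0.40 = 0.1188
  garment B: 0.291 × 0.87 = 0.25317
  garment C: 0.123 × 0.22 = 0.02706
  garment D: 0.289 × 0.93 = 0.26877
Normalizing constant Z = 0.1188 + 0.25317 + 0.02706 + 0.26877 = 0.6678.
P(garment D | evidence) = 0.26877 / 0.6678 ≈ 0.402.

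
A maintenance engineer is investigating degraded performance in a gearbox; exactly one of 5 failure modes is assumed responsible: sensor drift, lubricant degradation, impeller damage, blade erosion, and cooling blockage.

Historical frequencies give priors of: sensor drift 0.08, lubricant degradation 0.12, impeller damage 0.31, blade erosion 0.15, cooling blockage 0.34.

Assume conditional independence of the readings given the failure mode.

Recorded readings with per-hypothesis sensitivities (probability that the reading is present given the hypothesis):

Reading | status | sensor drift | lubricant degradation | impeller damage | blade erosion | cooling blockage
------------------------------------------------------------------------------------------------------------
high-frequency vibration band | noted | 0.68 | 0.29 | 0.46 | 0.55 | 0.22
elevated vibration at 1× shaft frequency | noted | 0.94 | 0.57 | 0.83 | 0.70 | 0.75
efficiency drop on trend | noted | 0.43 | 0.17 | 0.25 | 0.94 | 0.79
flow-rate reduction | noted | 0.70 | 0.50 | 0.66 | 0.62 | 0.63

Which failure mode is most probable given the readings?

blade erosion

For each hypothesis, the unnormalized posterior weight is prior × product of the reading likelihoods:
  sensor drift: 0.08 × 0.68 × 0.94 × 0.43 × 0.70 = 0.015392
  lubricant degradation: 0.12 × 0.29 × 0.57 × 0.17 × 0.50 = 0.0016861
  impeller damage: 0.31 × 0.46 × 0.83 × 0.25 × 0.66 = 0.019529
  blade erosion: 0.15 × 0.55 × 0.70 × 0.94 × 0.62 = 0.033657
  cooling blockage: 0.34 × 0.22 × 0.75 × 0.79 × 0.63 = 0.027921
Normalizing constant Z = 0.015392 + 0.0016861 + 0.019529 + 0.033657 + 0.027921 = 0.098185.
P(sensor drift | evidence) ≈ 0.015392 / 0.098185 ≈ 0.157
P(lubricant degradation | evidence) ≈ 0.0016861 / 0.098185 ≈ 0.017
P(impeller damage | evidence) ≈ 0.019529 / 0.098185 ≈ 0.199
P(blade erosion | evidence) ≈ 0.033657 / 0.098185 ≈ 0.343
P(cooling blockage | evidence) ≈ 0.027921 / 0.098185 ≈ 0.284
The largest is 0.343, so blade erosion is most probable.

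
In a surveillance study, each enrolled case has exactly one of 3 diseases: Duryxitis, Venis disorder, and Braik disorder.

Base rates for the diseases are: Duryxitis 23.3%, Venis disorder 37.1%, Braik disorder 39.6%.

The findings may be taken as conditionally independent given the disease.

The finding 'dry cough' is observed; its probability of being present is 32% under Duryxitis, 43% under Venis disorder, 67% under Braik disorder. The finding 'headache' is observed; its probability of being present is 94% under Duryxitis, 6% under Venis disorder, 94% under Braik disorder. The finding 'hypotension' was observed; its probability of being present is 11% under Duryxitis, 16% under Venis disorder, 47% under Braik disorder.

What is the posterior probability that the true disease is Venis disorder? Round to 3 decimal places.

By Bayes' rule with conditional independence, the unnormalized weight for each hypothesis is prior × ∏ likelihoods:
  Duryxitis: 0.233 × 0.32 × 0.94 × 0.11 = 0.0077095
  Venis disorder: 0.371 × 0.43 × 0.06 × 0.16 = 0.0015315
  Braik disorder: 0.396 × 0.67 × 0.94 × 0.47 = 0.11722
Normalizing constant Z = 0.0077095 + 0.0015315 + 0.11722 = 0.12646.
P(Venis disorder | evidence) = 0.0015315 / 0.12646 ≈ 0.012.

0.012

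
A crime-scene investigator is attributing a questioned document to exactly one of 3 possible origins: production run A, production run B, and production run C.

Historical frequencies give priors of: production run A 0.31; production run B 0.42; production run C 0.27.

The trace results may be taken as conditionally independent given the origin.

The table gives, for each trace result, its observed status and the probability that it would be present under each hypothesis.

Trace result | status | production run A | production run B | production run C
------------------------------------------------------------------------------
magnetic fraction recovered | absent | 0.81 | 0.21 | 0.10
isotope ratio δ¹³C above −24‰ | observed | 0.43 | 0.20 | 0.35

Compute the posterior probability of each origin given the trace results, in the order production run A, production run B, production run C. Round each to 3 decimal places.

0.143, 0.375, 0.481

For each hypothesis, the unnormalized posterior weight is prior × product of the trace result likelihoods (using 1 − P(present | H) for each absent trace result):
  production run A: 0.31 × (1 − 0.81) × 0.43 = 0.025327
  production run B: 0.42 × (1 − 0.21) × 0.20 = 0.06636
  production run C: 0.27 × (1 − 0.10) × 0.35 = 0.08505
The unnormalized weights sum to 0.17674.
P(production run A | evidence) = 0.025327 / 0.17674 ≈ 0.143
P(production run B | evidence) = 0.06636 / 0.17674 ≈ 0.375
P(production run C | evidence) = 0.08505 / 0.17674 ≈ 0.481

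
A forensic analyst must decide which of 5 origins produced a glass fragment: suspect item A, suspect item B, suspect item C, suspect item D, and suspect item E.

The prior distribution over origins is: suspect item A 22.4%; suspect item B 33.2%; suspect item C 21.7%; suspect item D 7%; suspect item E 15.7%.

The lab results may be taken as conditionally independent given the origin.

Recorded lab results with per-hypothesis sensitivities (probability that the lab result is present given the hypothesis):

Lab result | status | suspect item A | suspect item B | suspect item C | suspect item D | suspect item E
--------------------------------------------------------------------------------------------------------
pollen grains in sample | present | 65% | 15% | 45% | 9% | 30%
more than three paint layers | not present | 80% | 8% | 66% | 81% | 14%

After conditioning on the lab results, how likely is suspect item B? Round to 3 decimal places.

For each hypothesis, the unnormalized posterior weight is prior × product of the lab result likelihoods (using 1 − P(present | H) for each absent lab result):
  suspect item A: 0.224 × 0.65 × (1 − 0.80) = 0.02912
  suspect item B: 0.332 × 0.15 × (1 − 0.08) = 0.045816
  suspect item C: 0.217 × 0.45 × (1 − 0.66) = 0.033201
  suspect item D: 0.070 × 0.09 × (1 − 0.81) = 0.001197
  suspect item E: 0.157 × 0.30 × (1 − 0.14) = 0.040506
Marginal likelihood of the evidence = 0.14984.
P(suspect item B | evidence) = 0.045816 / 0.14984 ≈ 0.306.

0.306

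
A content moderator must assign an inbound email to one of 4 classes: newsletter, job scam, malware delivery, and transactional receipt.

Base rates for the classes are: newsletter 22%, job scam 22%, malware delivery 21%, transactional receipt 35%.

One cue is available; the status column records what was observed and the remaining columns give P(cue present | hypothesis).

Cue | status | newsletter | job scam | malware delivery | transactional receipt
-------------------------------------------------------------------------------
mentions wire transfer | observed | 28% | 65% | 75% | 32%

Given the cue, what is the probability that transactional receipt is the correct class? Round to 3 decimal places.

Multiply each prior by the likelihood of the cue:
  newsletter: 0.22 × 0.28 = 0.0616
  job scam: 0.22 × 0.65 = 0.143
  malware delivery: 0.21 × 0.75 = 0.1575
  transactional receipt: 0.35 × 0.32 = 0.112
Marginal likelihood of the evidence = 0.4741.
P(transactional receipt | evidence) = 0.112 / 0.4741 ≈ 0.236.

0.236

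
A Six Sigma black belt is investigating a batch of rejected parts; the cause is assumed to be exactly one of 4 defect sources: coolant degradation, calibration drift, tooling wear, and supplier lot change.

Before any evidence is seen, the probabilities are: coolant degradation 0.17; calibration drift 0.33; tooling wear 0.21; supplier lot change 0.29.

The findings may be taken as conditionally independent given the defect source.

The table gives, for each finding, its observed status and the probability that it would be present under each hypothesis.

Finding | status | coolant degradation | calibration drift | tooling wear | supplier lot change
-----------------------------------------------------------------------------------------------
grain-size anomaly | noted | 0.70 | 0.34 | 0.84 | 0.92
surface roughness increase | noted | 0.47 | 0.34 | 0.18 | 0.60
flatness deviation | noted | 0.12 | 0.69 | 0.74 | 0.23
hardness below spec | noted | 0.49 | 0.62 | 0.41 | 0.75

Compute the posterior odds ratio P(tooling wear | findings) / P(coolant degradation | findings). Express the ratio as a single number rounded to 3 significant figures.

2.93

Unnormalized posterior weight (prior times the finding likelihoods) for each of the two hypotheses:
  tooling wear: 0.21 × 0.84 × 0.18 × 0.74 × 0.41 = 0.0096336
  coolant degradation: 0.17 × 0.70 × 0.47 × 0.12 × 0.49 = 0.0032887
Posterior odds = 0.0096336 / 0.0032887 ≈ 2.93.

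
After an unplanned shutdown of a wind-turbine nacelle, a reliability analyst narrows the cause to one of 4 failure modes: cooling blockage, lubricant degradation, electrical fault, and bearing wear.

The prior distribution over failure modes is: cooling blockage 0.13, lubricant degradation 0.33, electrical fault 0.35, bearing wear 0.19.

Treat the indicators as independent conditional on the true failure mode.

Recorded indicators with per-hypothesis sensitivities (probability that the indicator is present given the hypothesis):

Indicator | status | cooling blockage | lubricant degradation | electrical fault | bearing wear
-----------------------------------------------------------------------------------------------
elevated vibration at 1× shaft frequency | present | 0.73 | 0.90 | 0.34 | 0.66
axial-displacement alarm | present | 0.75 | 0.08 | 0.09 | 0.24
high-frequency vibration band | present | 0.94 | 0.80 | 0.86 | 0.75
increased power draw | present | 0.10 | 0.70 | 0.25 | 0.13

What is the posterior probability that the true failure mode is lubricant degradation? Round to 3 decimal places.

0.527

For each hypothesis, the unnormalized posterior weight is prior × product of the indicator likelihoods:
  cooling blockage: 0.13 × 0.73 × 0.75 × 0.94 × 0.10 = 0.0066904
  lubricant degradation: 0.33 × 0.90 × 0.08 × 0.80 × 0.70 = 0.013306
  electrical fault: 0.35 × 0.34 × 0.09 × 0.86 × 0.25 = 0.0023026
  bearing wear: 0.19 × 0.66 × 0.24 × 0.75 × 0.13 = 0.0029344
Marginal likelihood of the evidence = 0.025233.
P(lubricant degradation | evidence) = 0.013306 / 0.025233 ≈ 0.527.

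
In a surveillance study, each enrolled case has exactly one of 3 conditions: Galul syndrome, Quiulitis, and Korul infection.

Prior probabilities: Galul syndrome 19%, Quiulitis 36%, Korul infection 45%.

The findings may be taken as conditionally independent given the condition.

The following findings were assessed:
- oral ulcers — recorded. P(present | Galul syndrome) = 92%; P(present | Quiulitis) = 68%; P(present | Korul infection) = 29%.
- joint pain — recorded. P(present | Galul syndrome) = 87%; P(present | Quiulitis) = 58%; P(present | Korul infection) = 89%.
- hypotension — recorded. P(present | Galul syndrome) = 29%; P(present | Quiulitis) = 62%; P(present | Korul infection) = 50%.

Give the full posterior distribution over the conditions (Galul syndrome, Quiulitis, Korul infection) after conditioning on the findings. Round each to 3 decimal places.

0.232, 0.463, 0.305

For each hypothesis, the unnormalized posterior weight is prior × product of the finding likelihoods:
  Galul syndrome: 0.19 × 0.92 × 0.87 × 0.29 = 0.044102
  Quiulitis: 0.36 × 0.68 × 0.58 × 0.62 = 0.08803
  Korul infection: 0.45 × 0.29 × 0.89 × 0.50 = 0.058073
Normalizing constant Z = 0.044102 + 0.08803 + 0.058073 = 0.1902.
P(Galul syndrome | evidence) = 0.044102 / 0.1902 ≈ 0.232
P(Quiulitis | evidence) = 0.08803 / 0.1902 ≈ 0.463
P(Korul infection | evidence) = 0.058073 / 0.1902 ≈ 0.305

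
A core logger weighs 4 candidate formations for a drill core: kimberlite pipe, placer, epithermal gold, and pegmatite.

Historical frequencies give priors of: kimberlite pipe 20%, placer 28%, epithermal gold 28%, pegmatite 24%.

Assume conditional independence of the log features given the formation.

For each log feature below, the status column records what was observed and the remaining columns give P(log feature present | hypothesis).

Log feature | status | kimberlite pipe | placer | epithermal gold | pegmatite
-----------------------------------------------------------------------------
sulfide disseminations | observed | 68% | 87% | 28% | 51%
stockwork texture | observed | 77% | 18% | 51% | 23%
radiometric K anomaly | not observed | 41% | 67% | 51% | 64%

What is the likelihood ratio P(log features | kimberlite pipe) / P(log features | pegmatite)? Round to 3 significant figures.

7.32

Take the product of per-log feature likelihoods under each hypothesis (using 1 − P(present | H) for each absent log feature), then divide.
  kimberlite pipe: 0.68 × 0.77 × (1 − 0.41) = 0.30892
  pegmatite: 0.51 × 0.23 × (1 − 0.64) = 0.042228
Bayes factor = 0.30892 / 0.042228 ≈ 7.32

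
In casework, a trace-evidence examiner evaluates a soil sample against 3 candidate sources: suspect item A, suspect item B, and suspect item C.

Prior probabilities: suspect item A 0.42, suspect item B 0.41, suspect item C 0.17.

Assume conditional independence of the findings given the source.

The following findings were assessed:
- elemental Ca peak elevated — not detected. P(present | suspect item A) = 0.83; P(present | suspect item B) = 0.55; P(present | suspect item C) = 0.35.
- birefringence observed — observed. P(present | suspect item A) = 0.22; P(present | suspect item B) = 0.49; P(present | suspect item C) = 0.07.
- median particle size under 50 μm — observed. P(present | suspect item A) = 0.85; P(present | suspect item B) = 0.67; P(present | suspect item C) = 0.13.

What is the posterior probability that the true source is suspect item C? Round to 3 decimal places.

0.013

Multiply each prior by the joint likelihood of the evidence pattern (using 1 − P(present | H) for each absent finding):
  suspect item A: 0.42 × (1 − 0.83) × 0.22 × 0.85 = 0.013352
  suspect item B: 0.41 × (1 − 0.55) × 0.49 × 0.67 = 0.060571
  suspect item C: 0.17 × (1 − 0.35) × 0.07 × 0.13 = 0.0010056
The unnormalized weights sum to 0.074929.
P(suspect item C | evidence) = 0.0010056 / 0.074929 ≈ 0.013.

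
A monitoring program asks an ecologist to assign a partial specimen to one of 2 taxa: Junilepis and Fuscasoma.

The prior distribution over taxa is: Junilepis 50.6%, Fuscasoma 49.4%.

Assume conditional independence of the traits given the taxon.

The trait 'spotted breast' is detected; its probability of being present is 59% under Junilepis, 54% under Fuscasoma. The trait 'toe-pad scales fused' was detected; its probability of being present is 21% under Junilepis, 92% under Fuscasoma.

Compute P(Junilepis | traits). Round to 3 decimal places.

0.203

By Bayes' rule with conditional independence, the unnormalized weight for each hypothesis is prior × ∏ likelihoods:
  Junilepis: 0.506 × 0.59 × 0.21 = 0.062693
  Fuscasoma: 0.494 × 0.54 × 0.92 = 0.24542
Normalizing constant Z = 0.062693 + 0.24542 = 0.30811.
P(Junilepis | evidence) = 0.062693 / 0.30811 ≈ 0.203.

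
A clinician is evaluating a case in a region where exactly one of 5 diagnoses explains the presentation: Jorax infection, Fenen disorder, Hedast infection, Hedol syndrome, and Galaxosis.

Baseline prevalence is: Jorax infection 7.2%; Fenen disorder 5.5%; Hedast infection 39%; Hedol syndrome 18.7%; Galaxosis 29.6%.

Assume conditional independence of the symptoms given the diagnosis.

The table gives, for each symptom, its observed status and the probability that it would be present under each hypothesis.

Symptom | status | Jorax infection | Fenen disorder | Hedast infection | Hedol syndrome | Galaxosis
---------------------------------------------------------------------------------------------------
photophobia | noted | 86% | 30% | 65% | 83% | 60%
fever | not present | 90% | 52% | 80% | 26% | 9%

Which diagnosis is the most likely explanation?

By Bayes' rule with conditional independence, the unnormalized weight for each hypothesis is prior × ∏ likelihoods (using 1 − P(present | H) for each absent symptom):
  Jorax infection: 0.072 × 0.86 × (1 − 0.90) = 0.006192
  Fenen disorder: 0.055 × 0.30 × (1 − 0.52) = 0.00792
  Hedast infection: 0.390 × 0.65 × (1 − 0.80) = 0.0507
  Hedol syndrome: 0.187 × 0.83 × (1 − 0.26) = 0.11486
  Galaxosis: 0.296 × 0.60 × (1 − 0.09) = 0.16162
Normalizing constant Z = 0.006192 + 0.00792 + 0.0507 + 0.11486 + 0.16162 = 0.34128.
P(Jorax infection | evidence) ≈ 0.006192 / 0.34128 ≈ 0.018
P(Fenen disorder | evidence) ≈ 0.00792 / 0.34128 ≈ 0.023
P(Hedast infection | evidence) ≈ 0.0507 / 0.34128 ≈ 0.149
P(Hedol syndrome | evidence) ≈ 0.11486 / 0.34128 ≈ 0.337
P(Galaxosis | evidence) ≈ 0.16162 / 0.34128 ≈ 0.474
The largest is 0.474, so Galaxosis is most probable.

Galaxosis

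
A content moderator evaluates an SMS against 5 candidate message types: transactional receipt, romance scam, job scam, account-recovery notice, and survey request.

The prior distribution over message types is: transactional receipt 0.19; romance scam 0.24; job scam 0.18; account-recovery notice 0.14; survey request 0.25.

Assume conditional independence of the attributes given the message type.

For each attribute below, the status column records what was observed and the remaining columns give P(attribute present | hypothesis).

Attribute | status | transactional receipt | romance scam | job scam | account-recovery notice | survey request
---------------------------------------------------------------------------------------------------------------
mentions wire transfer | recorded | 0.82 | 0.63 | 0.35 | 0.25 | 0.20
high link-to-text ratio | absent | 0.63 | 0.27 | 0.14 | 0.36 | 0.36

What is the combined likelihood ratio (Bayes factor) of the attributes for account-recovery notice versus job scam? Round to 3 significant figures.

The Bayes factor is the ratio of the joint likelihoods of the attribute pattern under the two hypotheses (using 1 − P(present | H) for each absent attribute).
  account-recovery notice: 0.25 × (1 − 0.36) = 0.16
  job scam: 0.35 × (1 − 0.14) = 0.301
Bayes factor = 0.16 / 0.301 ≈ 0.532

0.532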